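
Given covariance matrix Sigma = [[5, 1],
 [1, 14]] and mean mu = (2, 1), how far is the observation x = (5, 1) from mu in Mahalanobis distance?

Step 1 — centre the observation: (x - mu) = (3, 0).

Step 2 — invert Sigma. det(Sigma) = 5·14 - (1)² = 69.
  Sigma^{-1} = (1/det) · [[d, -b], [-b, a]] = [[0.2029, -0.0145],
 [-0.0145, 0.0725]].

Step 3 — form the quadratic (x - mu)^T · Sigma^{-1} · (x - mu):
  Sigma^{-1} · (x - mu) = (0.6087, -0.0435).
  (x - mu)^T · [Sigma^{-1} · (x - mu)] = (3)·(0.6087) + (0)·(-0.0435) = 1.8261.

Step 4 — take square root: d = √(1.8261) ≈ 1.3513.

d(x, mu) = √(1.8261) ≈ 1.3513


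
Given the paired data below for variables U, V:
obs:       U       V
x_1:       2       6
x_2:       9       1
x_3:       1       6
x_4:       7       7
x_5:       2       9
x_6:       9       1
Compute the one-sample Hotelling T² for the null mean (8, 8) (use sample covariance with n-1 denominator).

Step 1 — sample mean vector:
  mean(U) = (2 + 9 + 1 + 7 + 2 + 9) / 6 = 30/6 = 5
  mean(V) = (6 + 1 + 6 + 7 + 9 + 1) / 6 = 30/6 = 5
  x̄ = (5, 5),  deviation x̄ - mu_0 = (5, 5) - (8, 8) = (-3, -3).

Step 2 — sample covariance matrix, S[i,j] = (1/(n-1)) · Σ_k (x_{k,i} - mean_i) · (x_{k,j} - mean_j), divisor n-1 = 5:
  S[U,U] = ((-3)·(-3) + (4)·(4) + (-4)·(-4) + (2)·(2) + (-3)·(-3) + (4)·(4)) / 5 = 70/5 = 14
  S[U,V] = ((-3)·(1) + (4)·(-4) + (-4)·(1) + (2)·(2) + (-3)·(4) + (4)·(-4)) / 5 = -47/5 = -9.4
  S[V,V] = ((1)·(1) + (-4)·(-4) + (1)·(1) + (2)·(2) + (4)·(4) + (-4)·(-4)) / 5 = 54/5 = 10.8
  S = [[14, -9.4],
 [-9.4, 10.8]].

Step 3 — invert S. det(S) = 14·10.8 - (-9.4)² = 62.84.
  S^{-1} = (1/det) · [[d, -b], [-b, a]] = [[0.1719, 0.1496],
 [0.1496, 0.2228]].

Step 4 — quadratic form (x̄ - mu_0)^T · S^{-1} · (x̄ - mu_0):
  S^{-1} · (x̄ - mu_0) = (-0.9644, -1.1171),
  (x̄ - mu_0)^T · [...] = (-3)·(-0.9644) + (-3)·(-1.1171) = 6.2444.

Step 5 — scale by n: T² = 6 · 6.2444 = 37.4666.

T² ≈ 37.4666


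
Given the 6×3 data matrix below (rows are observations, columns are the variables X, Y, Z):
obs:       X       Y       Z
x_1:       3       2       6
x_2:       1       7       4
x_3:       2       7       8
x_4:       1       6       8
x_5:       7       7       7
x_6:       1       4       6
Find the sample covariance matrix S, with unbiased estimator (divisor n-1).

Step 1 — column means:
  mean(X) = (3 + 1 + 2 + 1 + 7 + 1) / 6 = 15/6 = 2.5
  mean(Y) = (2 + 7 + 7 + 6 + 7 + 4) / 6 = 33/6 = 5.5
  mean(Z) = (6 + 4 + 8 + 8 + 7 + 6) / 6 = 39/6 = 6.5

Step 2 — sample covariance S[i,j] = (1/(n-1)) · Σ_k (x_{k,i} - mean_i) · (x_{k,j} - mean_j), with n-1 = 5.
  S[X,X] = ((0.5)·(0.5) + (-1.5)·(-1.5) + (-0.5)·(-0.5) + (-1.5)·(-1.5) + (4.5)·(4.5) + (-1.5)·(-1.5)) / 5 = 27.5/5 = 5.5
  S[X,Y] = ((0.5)·(-3.5) + (-1.5)·(1.5) + (-0.5)·(1.5) + (-1.5)·(0.5) + (4.5)·(1.5) + (-1.5)·(-1.5)) / 5 = 3.5/5 = 0.7
  S[X,Z] = ((0.5)·(-0.5) + (-1.5)·(-2.5) + (-0.5)·(1.5) + (-1.5)·(1.5) + (4.5)·(0.5) + (-1.5)·(-0.5)) / 5 = 3.5/5 = 0.7
  S[Y,Y] = ((-3.5)·(-3.5) + (1.5)·(1.5) + (1.5)·(1.5) + (0.5)·(0.5) + (1.5)·(1.5) + (-1.5)·(-1.5)) / 5 = 21.5/5 = 4.3
  S[Y,Z] = ((-3.5)·(-0.5) + (1.5)·(-2.5) + (1.5)·(1.5) + (0.5)·(1.5) + (1.5)·(0.5) + (-1.5)·(-0.5)) / 5 = 2.5/5 = 0.5
  S[Z,Z] = ((-0.5)·(-0.5) + (-2.5)·(-2.5) + (1.5)·(1.5) + (1.5)·(1.5) + (0.5)·(0.5) + (-0.5)·(-0.5)) / 5 = 11.5/5 = 2.3

S is symmetric (S[j,i] = S[i,j]). Assembling:

S = [[5.5, 0.7, 0.7],
 [0.7, 4.3, 0.5],
 [0.7, 0.5, 2.3]]


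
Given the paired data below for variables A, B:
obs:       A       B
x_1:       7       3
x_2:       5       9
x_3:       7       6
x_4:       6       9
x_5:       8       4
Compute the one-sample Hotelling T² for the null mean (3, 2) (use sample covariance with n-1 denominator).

Step 1 — sample mean vector:
  mean(A) = (7 + 5 + 7 + 6 + 8) / 5 = 33/5 = 6.6
  mean(B) = (3 + 9 + 6 + 9 + 4) / 5 = 31/5 = 6.2
  x̄ = (6.6, 6.2),  deviation x̄ - mu_0 = (6.6, 6.2) - (3, 2) = (3.6, 4.2).

Step 2 — sample covariance matrix, S[i,j] = (1/(n-1)) · Σ_k (x_{k,i} - mean_i) · (x_{k,j} - mean_j), divisor n-1 = 4:
  S[A,A] = ((0.4)·(0.4) + (-1.6)·(-1.6) + (0.4)·(0.4) + (-0.6)·(-0.6) + (1.4)·(1.4)) / 4 = 5.2/4 = 1.3
  S[A,B] = ((0.4)·(-3.2) + (-1.6)·(2.8) + (0.4)·(-0.2) + (-0.6)·(2.8) + (1.4)·(-2.2)) / 4 = -10.6/4 = -2.65
  S[B,B] = ((-3.2)·(-3.2) + (2.8)·(2.8) + (-0.2)·(-0.2) + (2.8)·(2.8) + (-2.2)·(-2.2)) / 4 = 30.8/4 = 7.7
  S = [[1.3, -2.65],
 [-2.65, 7.7]].

Step 3 — invert S. det(S) = 1.3·7.7 - (-2.65)² = 2.9875.
  S^{-1} = (1/det) · [[d, -b], [-b, a]] = [[2.5774, 0.887],
 [0.887, 0.4351]].

Step 4 — quadratic form (x̄ - mu_0)^T · S^{-1} · (x̄ - mu_0):
  S^{-1} · (x̄ - mu_0) = (13.0042, 5.0209),
  (x̄ - mu_0)^T · [...] = (3.6)·(13.0042) + (4.2)·(5.0209) = 67.9029.

Step 5 — scale by n: T² = 5 · 67.9029 = 339.5146.

T² ≈ 339.5146


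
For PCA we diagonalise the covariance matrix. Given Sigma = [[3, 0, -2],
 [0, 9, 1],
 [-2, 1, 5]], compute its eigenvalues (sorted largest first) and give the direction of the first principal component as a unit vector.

Step 1 — characteristic polynomial p(λ) = det(λI - Sigma) = λ³ - tr·λ² + c_1·λ - det, where tr = trace, c_1 = sum of the principal 2×2 minors, det = det(Sigma):
  tr = 3 + 9 + 5 = 17,
  c_1 = (3·9 - (0)²) + (3·5 - (-2)²) + (9·5 - (1)²) = 27 + 11 + 44 = 82,
  det = 3·(9·5 - (1)²) - (0)·((0)·5 - (1)·(-2)) + (-2)·((0)·(1) - 9·(-2)) = 3·(44) - (0)·(2) + (-2)·(18) = 96.
  So p(λ) = λ³ - 17λ² + 82λ - 96.
Step 2 — look for an integer root (rational root theorem: any rational root is an integer divisor of 96). Testing λ = 6:
  p(6) = 216 - 612 + 492 - 96 = 0  ✓
  Dividing out (λ - 6): p(λ) = (λ - 6)(λ² - 11λ + 16).
Step 3 — remaining eigenvalues from the quadratic λ² - 11λ + 16 = 0:
  Δ = 11² - 4·16 = 121 - 64 = 57,  λ = (11 ± √57)/2 = (11 ± 7.5498)/2 ≈ 9.2749 or 1.7251.
  Sorted: λ_1 = 9.2749,  λ_2 = 6,  λ_3 = 1.7251  (check: sum = 17 = tr ✓).

Step 4 — unit eigenvector for λ_1 ≈ 9.2749: v spans the null space of (Sigma - λ_1 I), whose rows are
  r_1 = (-6.2749, 0, -2),  r_2 = (0, -0.2749, 1),  r_3 = (-2, 1, -4.2749).
  v is orthogonal to every row, so take v ∝ r_1 × r_2 = ((0)·(1) - (-2)·(-0.2749), (-2)·(0) - (-6.2749)·(1), (-6.2749)·(-0.2749) - (0)·(0)) ≈ (-0.5498, 6.2749, 1.7251).
  Rescale (multiply by -1 so the first nonzero entry is positive): u = (0.5498, -6.2749, -1.7251).
  ||u|| = √((0.5498)² + (-6.2749)² + (-1.7251)²) = √(42.6528) ≈ 6.5309,  v_1 = u/||u|| ≈ (0.0842, -0.9608, -0.2641) (||v_1|| = 1).

λ_1 = 9.2749,  λ_2 = 6,  λ_3 = 1.7251;  v_1 ≈ (0.0842, -0.9608, -0.2641)


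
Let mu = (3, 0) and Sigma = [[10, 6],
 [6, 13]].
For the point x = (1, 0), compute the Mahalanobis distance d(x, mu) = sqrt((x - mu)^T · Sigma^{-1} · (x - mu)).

Step 1 — centre the observation: (x - mu) = (-2, 0).

Step 2 — invert Sigma. det(Sigma) = 10·13 - (6)² = 94.
  Sigma^{-1} = (1/det) · [[d, -b], [-b, a]] = [[0.1383, -0.0638],
 [-0.0638, 0.1064]].

Step 3 — form the quadratic (x - mu)^T · Sigma^{-1} · (x - mu):
  Sigma^{-1} · (x - mu) = (-0.2766, 0.1277).
  (x - mu)^T · [Sigma^{-1} · (x - mu)] = (-2)·(-0.2766) + (0)·(0.1277) = 0.5532.

Step 4 — take square root: d = √(0.5532) ≈ 0.7438.

d(x, mu) = √(0.5532) ≈ 0.7438


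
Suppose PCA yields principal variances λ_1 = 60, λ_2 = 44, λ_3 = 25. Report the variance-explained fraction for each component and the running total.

Step 1 — total variance = trace(Sigma) = Σ λ_i = 60 + 44 + 25 = 129.

Step 2 — fraction explained by component i = λ_i / Σ λ:
  PC1: 60/129 = 0.4651
  PC2: 44/129 = 0.3411
  PC3: 25/129 = 0.1938

Step 3 — cumulative fraction after k components = (λ_1 + ... + λ_k) / Σ λ:
  k = 1: 60/129 = 0.4651
  k = 2: (60 + 44)/129 = 104/129 = 0.8062
  k = 3: (60 + 44 + 25)/129 = 129/129 = 1

Summary (fraction, with percent):

explained: PC1 0.4651 (46.51%), PC2 0.3411 (34.11%), PC3 0.1938 (19.38%);  cumulative: 0.4651, 0.8062, 1


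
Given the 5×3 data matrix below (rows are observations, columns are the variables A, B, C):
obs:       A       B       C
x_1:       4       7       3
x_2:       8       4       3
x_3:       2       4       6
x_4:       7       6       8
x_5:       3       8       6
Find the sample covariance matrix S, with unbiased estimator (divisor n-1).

Step 1 — column means:
  mean(A) = (4 + 8 + 2 + 7 + 3) / 5 = 24/5 = 4.8
  mean(B) = (7 + 4 + 4 + 6 + 8) / 5 = 29/5 = 5.8
  mean(C) = (3 + 3 + 6 + 8 + 6) / 5 = 26/5 = 5.2

Step 2 — sample covariance S[i,j] = (1/(n-1)) · Σ_k (x_{k,i} - mean_i) · (x_{k,j} - mean_j), with n-1 = 4.
  S[A,A] = ((-0.8)·(-0.8) + (3.2)·(3.2) + (-2.8)·(-2.8) + (2.2)·(2.2) + (-1.8)·(-1.8)) / 4 = 26.8/4 = 6.7
  S[A,B] = ((-0.8)·(1.2) + (3.2)·(-1.8) + (-2.8)·(-1.8) + (2.2)·(0.2) + (-1.8)·(2.2)) / 4 = -5.2/4 = -1.3
  S[A,C] = ((-0.8)·(-2.2) + (3.2)·(-2.2) + (-2.8)·(0.8) + (2.2)·(2.8) + (-1.8)·(0.8)) / 4 = -2.8/4 = -0.7
  S[B,B] = ((1.2)·(1.2) + (-1.8)·(-1.8) + (-1.8)·(-1.8) + (0.2)·(0.2) + (2.2)·(2.2)) / 4 = 12.8/4 = 3.2
  S[B,C] = ((1.2)·(-2.2) + (-1.8)·(-2.2) + (-1.8)·(0.8) + (0.2)·(2.8) + (2.2)·(0.8)) / 4 = 2.2/4 = 0.55
  S[C,C] = ((-2.2)·(-2.2) + (-2.2)·(-2.2) + (0.8)·(0.8) + (2.8)·(2.8) + (0.8)·(0.8)) / 4 = 18.8/4 = 4.7

S is symmetric (S[j,i] = S[i,j]). Assembling:

S = [[6.7, -1.3, -0.7],
 [-1.3, 3.2, 0.55],
 [-0.7, 0.55, 4.7]]


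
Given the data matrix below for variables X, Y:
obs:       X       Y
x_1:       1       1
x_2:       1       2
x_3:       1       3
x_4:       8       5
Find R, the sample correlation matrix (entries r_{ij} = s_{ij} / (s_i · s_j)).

Step 1 — column means:
  mean(X) = (1 + 1 + 1 + 8) / 4 = 11/4 = 2.75
  mean(Y) = (1 + 2 + 3 + 5) / 4 = 11/4 = 2.75

Step 2 — sample variances and covariances s[i,j] = (1/(n-1)) · Σ_k (x_{k,i} - mean_i) · (x_{k,j} - mean_j), with n-1 = 3:
  s[X,X] = ((-1.75)·(-1.75) + (-1.75)·(-1.75) + (-1.75)·(-1.75) + (5.25)·(5.25)) / 3 = 36.75/3 = 12.25
  s[X,Y] = ((-1.75)·(-1.75) + (-1.75)·(-0.75) + (-1.75)·(0.25) + (5.25)·(2.25)) / 3 = 15.75/3 = 5.25
  s[Y,Y] = ((-1.75)·(-1.75) + (-0.75)·(-0.75) + (0.25)·(0.25) + (2.25)·(2.25)) / 3 = 8.75/3 = 2.9167
  Sample standard deviations s_i = √(s[i,i]):
  s(X) = √(12.25) = 3.5
  s(Y) = √(2.9167) = 1.7078

Step 3 — r_{ij} = s_{ij} / (s_i · s_j):
  r[X,X] = 1 (diagonal).
  r[X,Y] = 5.25 / (3.5 · 1.7078) = 5.25 / 5.9774 = 0.8783
  r[Y,Y] = 1 (diagonal).

R is symmetric with unit diagonal. Assembling:

R = [[1, 0.8783],
 [0.8783, 1]]


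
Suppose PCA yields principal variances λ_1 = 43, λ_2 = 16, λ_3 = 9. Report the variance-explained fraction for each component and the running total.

Step 1 — total variance = trace(Sigma) = Σ λ_i = 43 + 16 + 9 = 68.

Step 2 — fraction explained by component i = λ_i / Σ λ:
  PC1: 43/68 = 0.6324
  PC2: 16/68 = 0.2353
  PC3: 9/68 = 0.1324

Step 3 — cumulative fraction after k components = (λ_1 + ... + λ_k) / Σ λ:
  k = 1: 43/68 = 0.6324
  k = 2: (43 + 16)/68 = 59/68 = 0.8676
  k = 3: (43 + 16 + 9)/68 = 68/68 = 1

Summary (fraction, with percent):

explained: PC1 0.6324 (63.24%), PC2 0.2353 (23.53%), PC3 0.1324 (13.24%);  cumulative: 0.6324, 0.8676, 1


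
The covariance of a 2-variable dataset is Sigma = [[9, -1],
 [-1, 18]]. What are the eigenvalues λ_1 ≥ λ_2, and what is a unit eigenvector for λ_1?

Step 1 — characteristic polynomial of 2×2 Sigma:
  det(Sigma - λI) = λ² - trace · λ + det = 0.
  trace = 9 + 18 = 27, det = 9·18 - (-1)² = 161.
Step 2 — discriminant:
  Δ = trace² - 4·det = 729 - 644 = 85.
Step 3 — eigenvalues:
  λ = (trace ± √Δ)/2 = (27 ± 9.2195)/2,
  λ_1 = 18.1098,  λ_2 = 8.8902.

Step 4 — unit eigenvector for λ_1: solve (Sigma - λ_1 I)v = 0. First row:
  (9 - 18.1098)·v_x + (-1)·v_y = 0, i.e. (-9.1098)·v_x + (-1)·v_y = 0,
  so v ∝ (b, λ_1 - a) = (-1, 9.1098); multiply by -1 so the first entry is positive: u = (1, -9.1098).
  ||u|| = √((1)² + (-9.1098)²) = √(83.988) ≈ 9.1645,
  v_1 = u/||u|| ≈ (0.1091, -0.994) (||v_1|| = 1).

λ_1 = 18.1098,  λ_2 = 8.8902;  v_1 ≈ (0.1091, -0.994)


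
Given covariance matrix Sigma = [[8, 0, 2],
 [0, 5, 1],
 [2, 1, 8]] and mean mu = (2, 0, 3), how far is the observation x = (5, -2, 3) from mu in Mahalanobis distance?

Step 1 — centre the observation: (x - mu) = (3, -2, 0).

Step 2 — invert Sigma (cofactor / det for 3×3, or solve directly):
  Sigma^{-1} = [[0.1336, 0.0068, -0.0342],
 [0.0068, 0.2055, -0.0274],
 [-0.0342, -0.0274, 0.137]].

Step 3 — form the quadratic (x - mu)^T · Sigma^{-1} · (x - mu):
  Sigma^{-1} · (x - mu) = (0.387, -0.3904, -0.0479).
  (x - mu)^T · [Sigma^{-1} · (x - mu)] = (3)·(0.387) + (-2)·(-0.3904) + (0)·(-0.0479) = 1.9418.

Step 4 — take square root: d = √(1.9418) ≈ 1.3935.

d(x, mu) = √(1.9418) ≈ 1.3935


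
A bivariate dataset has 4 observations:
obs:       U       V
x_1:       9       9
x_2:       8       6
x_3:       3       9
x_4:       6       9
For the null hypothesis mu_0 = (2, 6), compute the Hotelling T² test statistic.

Step 1 — sample mean vector:
  mean(U) = (9 + 8 + 3 + 6) / 4 = 26/4 = 6.5
  mean(V) = (9 + 6 + 9 + 9) / 4 = 33/4 = 8.25
  x̄ = (6.5, 8.25),  deviation x̄ - mu_0 = (6.5, 8.25) - (2, 6) = (4.5, 2.25).

Step 2 — sample covariance matrix, S[i,j] = (1/(n-1)) · Σ_k (x_{k,i} - mean_i) · (x_{k,j} - mean_j), divisor n-1 = 3:
  S[U,U] = ((2.5)·(2.5) + (1.5)·(1.5) + (-3.5)·(-3.5) + (-0.5)·(-0.5)) / 3 = 21/3 = 7
  S[U,V] = ((2.5)·(0.75) + (1.5)·(-2.25) + (-3.5)·(0.75) + (-0.5)·(0.75)) / 3 = -4.5/3 = -1.5
  S[V,V] = ((0.75)·(0.75) + (-2.25)·(-2.25) + (0.75)·(0.75) + (0.75)·(0.75)) / 3 = 6.75/3 = 2.25
  S = [[7, -1.5],
 [-1.5, 2.25]].

Step 3 — invert S. det(S) = 7·2.25 - (-1.5)² = 13.5.
  S^{-1} = (1/det) · [[d, -b], [-b, a]] = [[0.1667, 0.1111],
 [0.1111, 0.5185]].

Step 4 — quadratic form (x̄ - mu_0)^T · S^{-1} · (x̄ - mu_0):
  S^{-1} · (x̄ - mu_0) = (1, 1.6667),
  (x̄ - mu_0)^T · [...] = (4.5)·(1) + (2.25)·(1.6667) = 8.25.

Step 5 — scale by n: T² = 4 · 8.25 = 33.

T² ≈ 33


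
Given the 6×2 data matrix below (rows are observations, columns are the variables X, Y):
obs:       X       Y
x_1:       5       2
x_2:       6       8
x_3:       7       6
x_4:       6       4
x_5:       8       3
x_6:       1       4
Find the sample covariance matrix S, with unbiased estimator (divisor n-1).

Step 1 — column means:
  mean(X) = (5 + 6 + 7 + 6 + 8 + 1) / 6 = 33/6 = 5.5
  mean(Y) = (2 + 8 + 6 + 4 + 3 + 4) / 6 = 27/6 = 4.5

Step 2 — sample covariance S[i,j] = (1/(n-1)) · Σ_k (x_{k,i} - mean_i) · (x_{k,j} - mean_j), with n-1 = 5.
  S[X,X] = ((-0.5)·(-0.5) + (0.5)·(0.5) + (1.5)·(1.5) + (0.5)·(0.5) + (2.5)·(2.5) + (-4.5)·(-4.5)) / 5 = 29.5/5 = 5.9
  S[X,Y] = ((-0.5)·(-2.5) + (0.5)·(3.5) + (1.5)·(1.5) + (0.5)·(-0.5) + (2.5)·(-1.5) + (-4.5)·(-0.5)) / 5 = 3.5/5 = 0.7
  S[Y,Y] = ((-2.5)·(-2.5) + (3.5)·(3.5) + (1.5)·(1.5) + (-0.5)·(-0.5) + (-1.5)·(-1.5) + (-0.5)·(-0.5)) / 5 = 23.5/5 = 4.7

S is symmetric (S[j,i] = S[i,j]). Assembling:

S = [[5.9, 0.7],
 [0.7, 4.7]]


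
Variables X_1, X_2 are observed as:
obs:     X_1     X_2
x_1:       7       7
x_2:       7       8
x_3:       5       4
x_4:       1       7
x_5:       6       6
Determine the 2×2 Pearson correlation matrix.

Step 1 — column means:
  mean(X_1) = (7 + 7 + 5 + 1 + 6) / 5 = 26/5 = 5.2
  mean(X_2) = (7 + 8 + 4 + 7 + 6) / 5 = 32/5 = 6.4

Step 2 — sample variances and covariances s[i,j] = (1/(n-1)) · Σ_k (x_{k,i} - mean_i) · (x_{k,j} - mean_j), with n-1 = 4:
  s[X_1,X_1] = ((1.8)·(1.8) + (1.8)·(1.8) + (-0.2)·(-0.2) + (-4.2)·(-4.2) + (0.8)·(0.8)) / 4 = 24.8/4 = 6.2
  s[X_1,X_2] = ((1.8)·(0.6) + (1.8)·(1.6) + (-0.2)·(-2.4) + (-4.2)·(0.6) + (0.8)·(-0.4)) / 4 = 1.6/4 = 0.4
  s[X_2,X_2] = ((0.6)·(0.6) + (1.6)·(1.6) + (-2.4)·(-2.4) + (0.6)·(0.6) + (-0.4)·(-0.4)) / 4 = 9.2/4 = 2.3
  Sample standard deviations s_i = √(s[i,i]):
  s(X_1) = √(6.2) = 2.49
  s(X_2) = √(2.3) = 1.5166

Step 3 — r_{ij} = s_{ij} / (s_i · s_j):
  r[X_1,X_1] = 1 (diagonal).
  r[X_1,X_2] = 0.4 / (2.49 · 1.5166) = 0.4 / 3.7762 = 0.1059
  r[X_2,X_2] = 1 (diagonal).

R is symmetric with unit diagonal. Assembling:

R = [[1, 0.1059],
 [0.1059, 1]]


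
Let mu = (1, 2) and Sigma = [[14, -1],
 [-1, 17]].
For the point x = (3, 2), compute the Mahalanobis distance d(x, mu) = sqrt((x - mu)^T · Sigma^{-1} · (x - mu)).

Step 1 — centre the observation: (x - mu) = (2, 0).

Step 2 — invert Sigma. det(Sigma) = 14·17 - (-1)² = 237.
  Sigma^{-1} = (1/det) · [[d, -b], [-b, a]] = [[0.0717, 0.0042],
 [0.0042, 0.0591]].

Step 3 — form the quadratic (x - mu)^T · Sigma^{-1} · (x - mu):
  Sigma^{-1} · (x - mu) = (0.1435, 0.0084).
  (x - mu)^T · [Sigma^{-1} · (x - mu)] = (2)·(0.1435) + (0)·(0.0084) = 0.2869.

Step 4 — take square root: d = √(0.2869) ≈ 0.5356.

d(x, mu) = √(0.2869) ≈ 0.5356


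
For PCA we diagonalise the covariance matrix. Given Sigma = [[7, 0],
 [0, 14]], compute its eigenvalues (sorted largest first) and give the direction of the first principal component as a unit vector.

Step 1 — characteristic polynomial of 2×2 Sigma:
  det(Sigma - λI) = λ² - trace · λ + det = 0.
  trace = 7 + 14 = 21, det = 7·14 - (0)² = 98.
Step 2 — discriminant:
  Δ = trace² - 4·det = 441 - 392 = 49.
Step 3 — eigenvalues:
  λ = (trace ± √Δ)/2 = (21 ± 7)/2,
  λ_1 = 14,  λ_2 = 7.

Step 4 — unit eigenvector for λ_1: Sigma is diagonal, so its eigenvectors are the coordinate axes. λ_1 = 14 is the diagonal entry on the second coordinate axis, hence
  v_1 = (0, 1) (||v_1|| = 1).

λ_1 = 14,  λ_2 = 7;  v_1 ≈ (0, 1)


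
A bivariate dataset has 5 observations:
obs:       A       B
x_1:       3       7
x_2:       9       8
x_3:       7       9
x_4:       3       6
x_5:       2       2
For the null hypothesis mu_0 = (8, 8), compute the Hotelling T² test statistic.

Step 1 — sample mean vector:
  mean(A) = (3 + 9 + 7 + 3 + 2) / 5 = 24/5 = 4.8
  mean(B) = (7 + 8 + 9 + 6 + 2) / 5 = 32/5 = 6.4
  x̄ = (4.8, 6.4),  deviation x̄ - mu_0 = (4.8, 6.4) - (8, 8) = (-3.2, -1.6).

Step 2 — sample covariance matrix, S[i,j] = (1/(n-1)) · Σ_k (x_{k,i} - mean_i) · (x_{k,j} - mean_j), divisor n-1 = 4:
  S[A,A] = ((-1.8)·(-1.8) + (4.2)·(4.2) + (2.2)·(2.2) + (-1.8)·(-1.8) + (-2.8)·(-2.8)) / 4 = 36.8/4 = 9.2
  S[A,B] = ((-1.8)·(0.6) + (4.2)·(1.6) + (2.2)·(2.6) + (-1.8)·(-0.4) + (-2.8)·(-4.4)) / 4 = 24.4/4 = 6.1
  S[B,B] = ((0.6)·(0.6) + (1.6)·(1.6) + (2.6)·(2.6) + (-0.4)·(-0.4) + (-4.4)·(-4.4)) / 4 = 29.2/4 = 7.3
  S = [[9.2, 6.1],
 [6.1, 7.3]].

Step 3 — invert S. det(S) = 9.2·7.3 - (6.1)² = 29.95.
  S^{-1} = (1/det) · [[d, -b], [-b, a]] = [[0.2437, -0.2037],
 [-0.2037, 0.3072]].

Step 4 — quadratic form (x̄ - mu_0)^T · S^{-1} · (x̄ - mu_0):
  S^{-1} · (x̄ - mu_0) = (-0.4541, 0.1603),
  (x̄ - mu_0)^T · [...] = (-3.2)·(-0.4541) + (-1.6)·(0.1603) = 1.1967.

Step 5 — scale by n: T² = 5 · 1.1967 = 5.9833.

T² ≈ 5.9833


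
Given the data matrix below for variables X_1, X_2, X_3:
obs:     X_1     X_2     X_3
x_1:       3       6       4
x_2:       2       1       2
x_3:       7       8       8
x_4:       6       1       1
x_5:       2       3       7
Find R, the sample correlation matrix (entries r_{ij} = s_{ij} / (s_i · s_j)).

Step 1 — column means:
  mean(X_1) = (3 + 2 + 7 + 6 + 2) / 5 = 20/5 = 4
  mean(X_2) = (6 + 1 + 8 + 1 + 3) / 5 = 19/5 = 3.8
  mean(X_3) = (4 + 2 + 8 + 1 + 7) / 5 = 22/5 = 4.4

Step 2 — sample variances and covariances s[i,j] = (1/(n-1)) · Σ_k (x_{k,i} - mean_i) · (x_{k,j} - mean_j), with n-1 = 4:
  s[X_1,X_1] = ((-1)·(-1) + (-2)·(-2) + (3)·(3) + (2)·(2) + (-2)·(-2)) / 4 = 22/4 = 5.5
  s[X_1,X_2] = ((-1)·(2.2) + (-2)·(-2.8) + (3)·(4.2) + (2)·(-2.8) + (-2)·(-0.8)) / 4 = 12/4 = 3
  s[X_1,X_3] = ((-1)·(-0.4) + (-2)·(-2.4) + (3)·(3.6) + (2)·(-3.4) + (-2)·(2.6)) / 4 = 4/4 = 1
  s[X_2,X_2] = ((2.2)·(2.2) + (-2.8)·(-2.8) + (4.2)·(4.2) + (-2.8)·(-2.8) + (-0.8)·(-0.8)) / 4 = 38.8/4 = 9.7
  s[X_2,X_3] = ((2.2)·(-0.4) + (-2.8)·(-2.4) + (4.2)·(3.6) + (-2.8)·(-3.4) + (-0.8)·(2.6)) / 4 = 28.4/4 = 7.1
  s[X_3,X_3] = ((-0.4)·(-0.4) + (-2.4)·(-2.4) + (3.6)·(3.6) + (-3.4)·(-3.4) + (2.6)·(2.6)) / 4 = 37.2/4 = 9.3
  Sample standard deviations s_i = √(s[i,i]):
  s(X_1) = √(5.5) = 2.3452
  s(X_2) = √(9.7) = 3.1145
  s(X_3) = √(9.3) = 3.0496

Step 3 — r_{ij} = s_{ij} / (s_i · s_j):
  r[X_1,X_1] = 1 (diagonal).
  r[X_1,X_2] = 3 / (2.3452 · 3.1145) = 3 / 7.3041 = 0.4107
  r[X_1,X_3] = 1 / (2.3452 · 3.0496) = 1 / 7.1519 = 0.1398
  r[X_2,X_2] = 1 (diagonal).
  r[X_2,X_3] = 7.1 / (3.1145 · 3.0496) = 7.1 / 9.4979 = 0.7475
  r[X_3,X_3] = 1 (diagonal).

R is symmetric with unit diagonal. Assembling:

R = [[1, 0.4107, 0.1398],
 [0.4107, 1, 0.7475],
 [0.1398, 0.7475, 1]]


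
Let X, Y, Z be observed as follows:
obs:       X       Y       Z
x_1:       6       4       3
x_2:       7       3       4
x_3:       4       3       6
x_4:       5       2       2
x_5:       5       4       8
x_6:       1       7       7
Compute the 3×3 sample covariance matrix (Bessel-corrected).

Step 1 — column means:
  mean(X) = (6 + 7 + 4 + 5 + 5 + 1) / 6 = 28/6 = 4.6667
  mean(Y) = (4 + 3 + 3 + 2 + 4 + 7) / 6 = 23/6 = 3.8333
  mean(Z) = (3 + 4 + 6 + 2 + 8 + 7) / 6 = 30/6 = 5

Step 2 — sample covariance S[i,j] = (1/(n-1)) · Σ_k (x_{k,i} - mean_i) · (x_{k,j} - mean_j), with n-1 = 5.
  S[X,X] = ((1.3333)·(1.3333) + (2.3333)·(2.3333) + (-0.6667)·(-0.6667) + (0.3333)·(0.3333) + (0.3333)·(0.3333) + (-3.6667)·(-3.6667)) / 5 = 21.3333/5 = 4.2667
  S[X,Y] = ((1.3333)·(0.1667) + (2.3333)·(-0.8333) + (-0.6667)·(-0.8333) + (0.3333)·(-1.8333) + (0.3333)·(0.1667) + (-3.6667)·(3.1667)) / 5 = -13.3333/5 = -2.6667
  S[X,Z] = ((1.3333)·(-2) + (2.3333)·(-1) + (-0.6667)·(1) + (0.3333)·(-3) + (0.3333)·(3) + (-3.6667)·(2)) / 5 = -13/5 = -2.6
  S[Y,Y] = ((0.1667)·(0.1667) + (-0.8333)·(-0.8333) + (-0.8333)·(-0.8333) + (-1.8333)·(-1.8333) + (0.1667)·(0.1667) + (3.1667)·(3.1667)) / 5 = 14.8333/5 = 2.9667
  S[Y,Z] = ((0.1667)·(-2) + (-0.8333)·(-1) + (-0.8333)·(1) + (-1.8333)·(-3) + (0.1667)·(3) + (3.1667)·(2)) / 5 = 12/5 = 2.4
  S[Z,Z] = ((-2)·(-2) + (-1)·(-1) + (1)·(1) + (-3)·(-3) + (3)·(3) + (2)·(2)) / 5 = 28/5 = 5.6

S is symmetric (S[j,i] = S[i,j]). Assembling:

S = [[4.2667, -2.6667, -2.6],
 [-2.6667, 2.9667, 2.4],
 [-2.6, 2.4, 5.6]]


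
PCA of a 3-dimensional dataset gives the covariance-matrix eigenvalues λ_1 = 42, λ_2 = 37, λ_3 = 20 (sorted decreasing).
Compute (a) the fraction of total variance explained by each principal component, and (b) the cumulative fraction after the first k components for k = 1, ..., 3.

Step 1 — total variance = trace(Sigma) = Σ λ_i = 42 + 37 + 20 = 99.

Step 2 — fraction explained by component i = λ_i / Σ λ:
  PC1: 42/99 = 0.4242
  PC2: 37/99 = 0.3737
  PC3: 20/99 = 0.202

Step 3 — cumulative fraction after k components = (λ_1 + ... + λ_k) / Σ λ:
  k = 1: 42/99 = 0.4242
  k = 2: (42 + 37)/99 = 79/99 = 0.798
  k = 3: (42 + 37 + 20)/99 = 99/99 = 1

Summary (fraction, with percent):

explained: PC1 0.4242 (42.42%), PC2 0.3737 (37.37%), PC3 0.202 (20.2%);  cumulative: 0.4242, 0.798, 1


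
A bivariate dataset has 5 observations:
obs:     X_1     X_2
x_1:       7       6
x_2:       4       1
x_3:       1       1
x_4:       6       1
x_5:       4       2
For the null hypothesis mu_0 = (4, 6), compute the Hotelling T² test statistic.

Step 1 — sample mean vector:
  mean(X_1) = (7 + 4 + 1 + 6 + 4) / 5 = 22/5 = 4.4
  mean(X_2) = (6 + 1 + 1 + 1 + 2) / 5 = 11/5 = 2.2
  x̄ = (4.4, 2.2),  deviation x̄ - mu_0 = (4.4, 2.2) - (4, 6) = (0.4, -3.8).

Step 2 — sample covariance matrix, S[i,j] = (1/(n-1)) · Σ_k (x_{k,i} - mean_i) · (x_{k,j} - mean_j), divisor n-1 = 4:
  S[X_1,X_1] = ((2.6)·(2.6) + (-0.4)·(-0.4) + (-3.4)·(-3.4) + (1.6)·(1.6) + (-0.4)·(-0.4)) / 4 = 21.2/4 = 5.3
  S[X_1,X_2] = ((2.6)·(3.8) + (-0.4)·(-1.2) + (-3.4)·(-1.2) + (1.6)·(-1.2) + (-0.4)·(-0.2)) / 4 = 12.6/4 = 3.15
  S[X_2,X_2] = ((3.8)·(3.8) + (-1.2)·(-1.2) + (-1.2)·(-1.2) + (-1.2)·(-1.2) + (-0.2)·(-0.2)) / 4 = 18.8/4 = 4.7
  S = [[5.3, 3.15],
 [3.15, 4.7]].

Step 3 — invert S. det(S) = 5.3·4.7 - (3.15)² = 14.9875.
  S^{-1} = (1/det) · [[d, -b], [-b, a]] = [[0.3136, -0.2102],
 [-0.2102, 0.3536]].

Step 4 — quadratic form (x̄ - mu_0)^T · S^{-1} · (x̄ - mu_0):
  S^{-1} · (x̄ - mu_0) = (0.9241, -1.4279),
  (x̄ - mu_0)^T · [...] = (0.4)·(0.9241) + (-3.8)·(-1.4279) = 5.7955.

Step 5 — scale by n: T² = 5 · 5.7955 = 28.9775.

T² ≈ 28.9775


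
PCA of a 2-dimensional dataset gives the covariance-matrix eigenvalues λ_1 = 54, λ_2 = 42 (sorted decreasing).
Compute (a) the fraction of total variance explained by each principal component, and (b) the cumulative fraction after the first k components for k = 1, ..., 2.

Step 1 — total variance = trace(Sigma) = Σ λ_i = 54 + 42 = 96.

Step 2 — fraction explained by component i = λ_i / Σ λ:
  PC1: 54/96 = 0.5625
  PC2: 42/96 = 0.4375

Step 3 — cumulative fraction after k components = (λ_1 + ... + λ_k) / Σ λ:
  k = 1: 54/96 = 0.5625
  k = 2: (54 + 42)/96 = 96/96 = 1

Summary (fraction, with percent):

explained: PC1 0.5625 (56.25%), PC2 0.4375 (43.75%);  cumulative: 0.5625, 1


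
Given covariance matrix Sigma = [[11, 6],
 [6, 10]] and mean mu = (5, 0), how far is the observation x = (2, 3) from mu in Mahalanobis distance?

Step 1 — centre the observation: (x - mu) = (-3, 3).

Step 2 — invert Sigma. det(Sigma) = 11·10 - (6)² = 74.
  Sigma^{-1} = (1/det) · [[d, -b], [-b, a]] = [[0.1351, -0.0811],
 [-0.0811, 0.1486]].

Step 3 — form the quadratic (x - mu)^T · Sigma^{-1} · (x - mu):
  Sigma^{-1} · (x - mu) = (-0.6486, 0.6892).
  (x - mu)^T · [Sigma^{-1} · (x - mu)] = (-3)·(-0.6486) + (3)·(0.6892) = 4.0135.

Step 4 — take square root: d = √(4.0135) ≈ 2.0034.

d(x, mu) = √(4.0135) ≈ 2.0034


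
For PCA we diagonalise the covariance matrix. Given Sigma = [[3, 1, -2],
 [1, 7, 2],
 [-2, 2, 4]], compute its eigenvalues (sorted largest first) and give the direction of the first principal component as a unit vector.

Step 1 — characteristic polynomial p(λ) = det(λI - Sigma) = λ³ - tr·λ² + c_1·λ - det, where tr = trace, c_1 = sum of the principal 2×2 minors, det = det(Sigma):
  tr = 3 + 7 + 4 = 14,
  c_1 = (3·7 - (1)²) + (3·4 - (-2)²) + (7·4 - (2)²) = 20 + 8 + 24 = 52,
  det = 3·(7·4 - (2)²) - (1)·((1)·4 - (2)·(-2)) + (-2)·((1)·(2) - 7·(-2)) = 3·(24) - (1)·(8) + (-2)·(16) = 32.
  So p(λ) = λ³ - 14λ² + 52λ - 32.
Step 2 — look for an integer root (rational root theorem: any rational root is an integer divisor of 32). Testing λ = 8:
  p(8) = 512 - 896 + 416 - 32 = 0  ✓
  Dividing out (λ - 8): p(λ) = (λ - 8)(λ² - 6λ + 4).
Step 3 — remaining eigenvalues from the quadratic λ² - 6λ + 4 = 0:
  Δ = 6² - 4·4 = 36 - 16 = 20,  λ = (6 ± √20)/2 = (6 ± 4.4721)/2 ≈ 5.2361 or 0.7639.
  Sorted: λ_1 = 8,  λ_2 = 5.2361,  λ_3 = 0.7639  (check: sum = 14 = tr ✓).

Step 4 — unit eigenvector for λ_1 = 8: v spans the null space of (Sigma - λ_1 I), whose rows are
  r_1 = (-5, 1, -2),  r_2 = (1, -1, 2),  r_3 = (-2, 2, -4).
  v is orthogonal to every row, so take v ∝ r_1 × r_2 = ((1)·(2) - (-2)·(-1), (-2)·(1) - (-5)·(2), (-5)·(-1) - (1)·(1)) = (0, 8, 4).
  Rescale (divide by 4): u = (0, 2, 1).
  ||u|| = √((0)² + (2)² + (1)²) = √(5) ≈ 2.2361,  v_1 = u/||u|| ≈ (0, 0.8944, 0.4472) (||v_1|| = 1).

λ_1 = 8,  λ_2 = 5.2361,  λ_3 = 0.7639;  v_1 ≈ (0, 0.8944, 0.4472)


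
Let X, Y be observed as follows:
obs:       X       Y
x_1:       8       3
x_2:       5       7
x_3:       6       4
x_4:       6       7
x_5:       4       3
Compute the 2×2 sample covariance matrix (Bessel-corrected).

Step 1 — column means:
  mean(X) = (8 + 5 + 6 + 6 + 4) / 5 = 29/5 = 5.8
  mean(Y) = (3 + 7 + 4 + 7 + 3) / 5 = 24/5 = 4.8

Step 2 — sample covariance S[i,j] = (1/(n-1)) · Σ_k (x_{k,i} - mean_i) · (x_{k,j} - mean_j), with n-1 = 4.
  S[X,X] = ((2.2)·(2.2) + (-0.8)·(-0.8) + (0.2)·(0.2) + (0.2)·(0.2) + (-1.8)·(-1.8)) / 4 = 8.8/4 = 2.2
  S[X,Y] = ((2.2)·(-1.8) + (-0.8)·(2.2) + (0.2)·(-0.8) + (0.2)·(2.2) + (-1.8)·(-1.8)) / 4 = -2.2/4 = -0.55
  S[Y,Y] = ((-1.8)·(-1.8) + (2.2)·(2.2) + (-0.8)·(-0.8) + (2.2)·(2.2) + (-1.8)·(-1.8)) / 4 = 16.8/4 = 4.2

S is symmetric (S[j,i] = S[i,j]). Assembling:

S = [[2.2, -0.55],
 [-0.55, 4.2]]


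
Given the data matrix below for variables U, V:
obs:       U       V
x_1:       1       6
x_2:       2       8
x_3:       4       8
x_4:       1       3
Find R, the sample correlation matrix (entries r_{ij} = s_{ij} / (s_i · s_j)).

Step 1 — column means:
  mean(U) = (1 + 2 + 4 + 1) / 4 = 8/4 = 2
  mean(V) = (6 + 8 + 8 + 3) / 4 = 25/4 = 6.25

Step 2 — sample variances and covariances s[i,j] = (1/(n-1)) · Σ_k (x_{k,i} - mean_i) · (x_{k,j} - mean_j), with n-1 = 3:
  s[U,U] = ((-1)·(-1) + (0)·(0) + (2)·(2) + (-1)·(-1)) / 3 = 6/3 = 2
  s[U,V] = ((-1)·(-0.25) + (0)·(1.75) + (2)·(1.75) + (-1)·(-3.25)) / 3 = 7/3 = 2.3333
  s[V,V] = ((-0.25)·(-0.25) + (1.75)·(1.75) + (1.75)·(1.75) + (-3.25)·(-3.25)) / 3 = 16.75/3 = 5.5833
  Sample standard deviations s_i = √(s[i,i]):
  s(U) = √(2) = 1.4142
  s(V) = √(5.5833) = 2.3629

Step 3 — r_{ij} = s_{ij} / (s_i · s_j):
  r[U,U] = 1 (diagonal).
  r[U,V] = 2.3333 / (1.4142 · 2.3629) = 2.3333 / 3.3417 = 0.6983
  r[V,V] = 1 (diagonal).

R is symmetric with unit diagonal. Assembling:

R = [[1, 0.6983],
 [0.6983, 1]]


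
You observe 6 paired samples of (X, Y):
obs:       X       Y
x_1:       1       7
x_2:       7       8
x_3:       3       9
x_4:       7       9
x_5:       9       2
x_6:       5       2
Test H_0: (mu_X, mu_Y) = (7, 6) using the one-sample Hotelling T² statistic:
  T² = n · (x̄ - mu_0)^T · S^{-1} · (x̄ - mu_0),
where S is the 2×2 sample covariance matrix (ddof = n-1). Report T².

Step 1 — sample mean vector:
  mean(X) = (1 + 7 + 3 + 7 + 9 + 5) / 6 = 32/6 = 5.3333
  mean(Y) = (7 + 8 + 9 + 9 + 2 + 2) / 6 = 37/6 = 6.1667
  x̄ = (5.3333, 6.1667),  deviation x̄ - mu_0 = (5.3333, 6.1667) - (7, 6) = (-1.6667, 0.1667).

Step 2 — sample covariance matrix, S[i,j] = (1/(n-1)) · Σ_k (x_{k,i} - mean_i) · (x_{k,j} - mean_j), divisor n-1 = 5:
  S[X,X] = ((-4.3333)·(-4.3333) + (1.6667)·(1.6667) + (-2.3333)·(-2.3333) + (1.6667)·(1.6667) + (3.6667)·(3.6667) + (-0.3333)·(-0.3333)) / 5 = 43.3333/5 = 8.6667
  S[X,Y] = ((-4.3333)·(0.8333) + (1.6667)·(1.8333) + (-2.3333)·(2.8333) + (1.6667)·(2.8333) + (3.6667)·(-4.1667) + (-0.3333)·(-4.1667)) / 5 = -16.3333/5 = -3.2667
  S[Y,Y] = ((0.8333)·(0.8333) + (1.8333)·(1.8333) + (2.8333)·(2.8333) + (2.8333)·(2.8333) + (-4.1667)·(-4.1667) + (-4.1667)·(-4.1667)) / 5 = 54.8333/5 = 10.9667
  S = [[8.6667, -3.2667],
 [-3.2667, 10.9667]].

Step 3 — invert S. det(S) = 8.6667·10.9667 - (-3.2667)² = 84.3733.
  S^{-1} = (1/det) · [[d, -b], [-b, a]] = [[0.13, 0.0387],
 [0.0387, 0.1027]].

Step 4 — quadratic form (x̄ - mu_0)^T · S^{-1} · (x̄ - mu_0):
  S^{-1} · (x̄ - mu_0) = (-0.2102, -0.0474),
  (x̄ - mu_0)^T · [...] = (-1.6667)·(-0.2102) + (0.1667)·(-0.0474) = 0.3424.

Step 5 — scale by n: T² = 6 · 0.3424 = 2.0544.

T² ≈ 2.0544


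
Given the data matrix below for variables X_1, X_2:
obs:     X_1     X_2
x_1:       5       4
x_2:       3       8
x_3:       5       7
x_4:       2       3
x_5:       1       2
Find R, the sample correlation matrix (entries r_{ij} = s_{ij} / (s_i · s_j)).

Step 1 — column means:
  mean(X_1) = (5 + 3 + 5 + 2 + 1) / 5 = 16/5 = 3.2
  mean(X_2) = (4 + 8 + 7 + 3 + 2) / 5 = 24/5 = 4.8

Step 2 — sample variances and covariances s[i,j] = (1/(n-1)) · Σ_k (x_{k,i} - mean_i) · (x_{k,j} - mean_j), with n-1 = 4:
  s[X_1,X_1] = ((1.8)·(1.8) + (-0.2)·(-0.2) + (1.8)·(1.8) + (-1.2)·(-1.2) + (-2.2)·(-2.2)) / 4 = 12.8/4 = 3.2
  s[X_1,X_2] = ((1.8)·(-0.8) + (-0.2)·(3.2) + (1.8)·(2.2) + (-1.2)·(-1.8) + (-2.2)·(-2.8)) / 4 = 10.2/4 = 2.55
  s[X_2,X_2] = ((-0.8)·(-0.8) + (3.2)·(3.2) + (2.2)·(2.2) + (-1.8)·(-1.8) + (-2.8)·(-2.8)) / 4 = 26.8/4 = 6.7
  Sample standard deviations s_i = √(s[i,i]):
  s(X_1) = √(3.2) = 1.7889
  s(X_2) = √(6.7) = 2.5884

Step 3 — r_{ij} = s_{ij} / (s_i · s_j):
  r[X_1,X_1] = 1 (diagonal).
  r[X_1,X_2] = 2.55 / (1.7889 · 2.5884) = 2.55 / 4.6303 = 0.5507
  r[X_2,X_2] = 1 (diagonal).

R is symmetric with unit diagonal. Assembling:

R = [[1, 0.5507],
 [0.5507, 1]]


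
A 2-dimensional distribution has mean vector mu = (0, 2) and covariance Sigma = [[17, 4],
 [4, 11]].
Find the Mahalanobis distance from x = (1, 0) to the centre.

Step 1 — centre the observation: (x - mu) = (1, -2).

Step 2 — invert Sigma. det(Sigma) = 17·11 - (4)² = 171.
  Sigma^{-1} = (1/det) · [[d, -b], [-b, a]] = [[0.0643, -0.0234],
 [-0.0234, 0.0994]].

Step 3 — form the quadratic (x - mu)^T · Sigma^{-1} · (x - mu):
  Sigma^{-1} · (x - mu) = (0.1111, -0.2222).
  (x - mu)^T · [Sigma^{-1} · (x - mu)] = (1)·(0.1111) + (-2)·(-0.2222) = 0.5556.

Step 4 — take square root: d = √(0.5556) ≈ 0.7454.

d(x, mu) = √(0.5556) ≈ 0.7454


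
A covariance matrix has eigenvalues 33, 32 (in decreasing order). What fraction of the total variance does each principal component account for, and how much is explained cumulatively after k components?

Step 1 — total variance = trace(Sigma) = Σ λ_i = 33 + 32 = 65.

Step 2 — fraction explained by component i = λ_i / Σ λ:
  PC1: 33/65 = 0.5077
  PC2: 32/65 = 0.4923

Step 3 — cumulative fraction after k components = (λ_1 + ... + λ_k) / Σ λ:
  k = 1: 33/65 = 0.5077
  k = 2: (33 + 32)/65 = 65/65 = 1

Summary (fraction, with percent):

explained: PC1 0.5077 (50.77%), PC2 0.4923 (49.23%);  cumulative: 0.5077, 1


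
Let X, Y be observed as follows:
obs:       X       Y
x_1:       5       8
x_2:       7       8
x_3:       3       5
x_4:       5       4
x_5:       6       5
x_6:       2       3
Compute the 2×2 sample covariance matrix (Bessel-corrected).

Step 1 — column means:
  mean(X) = (5 + 7 + 3 + 5 + 6 + 2) / 6 = 28/6 = 4.6667
  mean(Y) = (8 + 8 + 5 + 4 + 5 + 3) / 6 = 33/6 = 5.5

Step 2 — sample covariance S[i,j] = (1/(n-1)) · Σ_k (x_{k,i} - mean_i) · (x_{k,j} - mean_j), with n-1 = 5.
  S[X,X] = ((0.3333)·(0.3333) + (2.3333)·(2.3333) + (-1.6667)·(-1.6667) + (0.3333)·(0.3333) + (1.3333)·(1.3333) + (-2.6667)·(-2.6667)) / 5 = 17.3333/5 = 3.4667
  S[X,Y] = ((0.3333)·(2.5) + (2.3333)·(2.5) + (-1.6667)·(-0.5) + (0.3333)·(-1.5) + (1.3333)·(-0.5) + (-2.6667)·(-2.5)) / 5 = 13/5 = 2.6
  S[Y,Y] = ((2.5)·(2.5) + (2.5)·(2.5) + (-0.5)·(-0.5) + (-1.5)·(-1.5) + (-0.5)·(-0.5) + (-2.5)·(-2.5)) / 5 = 21.5/5 = 4.3

S is symmetric (S[j,i] = S[i,j]). Assembling:

S = [[3.4667, 2.6],
 [2.6, 4.3]]


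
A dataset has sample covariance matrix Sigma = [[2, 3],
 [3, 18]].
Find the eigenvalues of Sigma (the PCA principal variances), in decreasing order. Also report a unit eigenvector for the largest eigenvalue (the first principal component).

Step 1 — characteristic polynomial of 2×2 Sigma:
  det(Sigma - λI) = λ² - trace · λ + det = 0.
  trace = 2 + 18 = 20, det = 2·18 - (3)² = 27.
Step 2 — discriminant:
  Δ = trace² - 4·det = 400 - 108 = 292.
Step 3 — eigenvalues:
  λ = (trace ± √Δ)/2 = (20 ± 17.088)/2,
  λ_1 = 18.544,  λ_2 = 1.456.

Step 4 — unit eigenvector for λ_1: solve (Sigma - λ_1 I)v = 0. First row:
  (2 - 18.544)·v_x + (3)·v_y = 0, i.e. (-16.544)·v_x + (3)·v_y = 0,
  so v ∝ (b, λ_1 - a) = (3, 16.544) = u.
  ||u|| = √((3)² + (16.544)²) = √(282.7041) ≈ 16.8138,
  v_1 = u/||u|| ≈ (0.1784, 0.984) (||v_1|| = 1).

λ_1 = 18.544,  λ_2 = 1.456;  v_1 ≈ (0.1784, 0.984)


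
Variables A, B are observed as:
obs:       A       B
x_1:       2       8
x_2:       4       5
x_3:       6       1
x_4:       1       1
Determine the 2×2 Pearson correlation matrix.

Step 1 — column means:
  mean(A) = (2 + 4 + 6 + 1) / 4 = 13/4 = 3.25
  mean(B) = (8 + 5 + 1 + 1) / 4 = 15/4 = 3.75

Step 2 — sample variances and covariances s[i,j] = (1/(n-1)) · Σ_k (x_{k,i} - mean_i) · (x_{k,j} - mean_j), with n-1 = 3:
  s[A,A] = ((-1.25)·(-1.25) + (0.75)·(0.75) + (2.75)·(2.75) + (-2.25)·(-2.25)) / 3 = 14.75/3 = 4.9167
  s[A,B] = ((-1.25)·(4.25) + (0.75)·(1.25) + (2.75)·(-2.75) + (-2.25)·(-2.75)) / 3 = -5.75/3 = -1.9167
  s[B,B] = ((4.25)·(4.25) + (1.25)·(1.25) + (-2.75)·(-2.75) + (-2.75)·(-2.75)) / 3 = 34.75/3 = 11.5833
  Sample standard deviations s_i = √(s[i,i]):
  s(A) = √(4.9167) = 2.2174
  s(B) = √(11.5833) = 3.4034

Step 3 — r_{ij} = s_{ij} / (s_i · s_j):
  r[A,A] = 1 (diagonal).
  r[A,B] = -1.9167 / (2.2174 · 3.4034) = -1.9167 / 7.5466 = -0.254
  r[B,B] = 1 (diagonal).

R is symmetric with unit diagonal. Assembling:

R = [[1, -0.254],
 [-0.254, 1]]


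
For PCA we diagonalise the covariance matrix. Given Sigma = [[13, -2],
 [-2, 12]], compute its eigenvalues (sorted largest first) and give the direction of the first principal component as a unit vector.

Step 1 — characteristic polynomial of 2×2 Sigma:
  det(Sigma - λI) = λ² - trace · λ + det = 0.
  trace = 13 + 12 = 25, det = 13·12 - (-2)² = 152.
Step 2 — discriminant:
  Δ = trace² - 4·det = 625 - 608 = 17.
Step 3 — eigenvalues:
  λ = (trace ± √Δ)/2 = (25 ± 4.1231)/2,
  λ_1 = 14.5616,  λ_2 = 10.4384.

Step 4 — unit eigenvector for λ_1: solve (Sigma - λ_1 I)v = 0. First row:
  (13 - 14.5616)·v_x + (-2)·v_y = 0, i.e. (-1.5616)·v_x + (-2)·v_y = 0,
  so v ∝ (b, λ_1 - a) = (-2, 1.5616); multiply by -1 so the first entry is positive: u = (2, -1.5616).
  ||u|| = √((2)² + (-1.5616)²) = √(6.4384) ≈ 2.5374,
  v_1 = u/||u|| ≈ (0.7882, -0.6154) (||v_1|| = 1).

λ_1 = 14.5616,  λ_2 = 10.4384;  v_1 ≈ (0.7882, -0.6154)


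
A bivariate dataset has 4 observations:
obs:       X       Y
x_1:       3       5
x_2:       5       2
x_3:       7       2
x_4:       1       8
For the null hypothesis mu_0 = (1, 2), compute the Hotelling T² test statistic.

Step 1 — sample mean vector:
  mean(X) = (3 + 5 + 7 + 1) / 4 = 16/4 = 4
  mean(Y) = (5 + 2 + 2 + 8) / 4 = 17/4 = 4.25
  x̄ = (4, 4.25),  deviation x̄ - mu_0 = (4, 4.25) - (1, 2) = (3, 2.25).

Step 2 — sample covariance matrix, S[i,j] = (1/(n-1)) · Σ_k (x_{k,i} - mean_i) · (x_{k,j} - mean_j), divisor n-1 = 3:
  S[X,X] = ((-1)·(-1) + (1)·(1) + (3)·(3) + (-3)·(-3)) / 3 = 20/3 = 6.6667
  S[X,Y] = ((-1)·(0.75) + (1)·(-2.25) + (3)·(-2.25) + (-3)·(3.75)) / 3 = -21/3 = -7
  S[Y,Y] = ((0.75)·(0.75) + (-2.25)·(-2.25) + (-2.25)·(-2.25) + (3.75)·(3.75)) / 3 = 24.75/3 = 8.25
  S = [[6.6667, -7],
 [-7, 8.25]].

Step 3 — invert S. det(S) = 6.6667·8.25 - (-7)² = 6.
  S^{-1} = (1/det) · [[d, -b], [-b, a]] = [[1.375, 1.1667],
 [1.1667, 1.1111]].

Step 4 — quadratic form (x̄ - mu_0)^T · S^{-1} · (x̄ - mu_0):
  S^{-1} · (x̄ - mu_0) = (6.75, 6),
  (x̄ - mu_0)^T · [...] = (3)·(6.75) + (2.25)·(6) = 33.75.

Step 5 — scale by n: T² = 4 · 33.75 = 135.

T² ≈ 135


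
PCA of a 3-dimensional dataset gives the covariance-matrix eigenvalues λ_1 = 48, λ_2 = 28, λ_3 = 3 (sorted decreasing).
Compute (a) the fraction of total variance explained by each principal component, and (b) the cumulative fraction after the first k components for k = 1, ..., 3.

Step 1 — total variance = trace(Sigma) = Σ λ_i = 48 + 28 + 3 = 79.

Step 2 — fraction explained by component i = λ_i / Σ λ:
  PC1: 48/79 = 0.6076
  PC2: 28/79 = 0.3544
  PC3: 3/79 = 0.038

Step 3 — cumulative fraction after k components = (λ_1 + ... + λ_k) / Σ λ:
  k = 1: 48/79 = 0.6076
  k = 2: (48 + 28)/79 = 76/79 = 0.962
  k = 3: (48 + 28 + 3)/79 = 79/79 = 1

Summary (fraction, with percent):

explained: PC1 0.6076 (60.76%), PC2 0.3544 (35.44%), PC3 0.038 (3.8%);  cumulative: 0.6076, 0.962, 1


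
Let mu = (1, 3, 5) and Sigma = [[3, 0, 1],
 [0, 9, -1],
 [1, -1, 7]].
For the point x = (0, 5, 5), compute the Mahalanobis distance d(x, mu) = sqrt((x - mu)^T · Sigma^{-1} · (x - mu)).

Step 1 — centre the observation: (x - mu) = (-1, 2, 0).

Step 2 — invert Sigma (cofactor / det for 3×3, or solve directly):
  Sigma^{-1} = [[0.3503, -0.0056, -0.0508],
 [-0.0056, 0.113, 0.0169],
 [-0.0508, 0.0169, 0.1525]].

Step 3 — form the quadratic (x - mu)^T · Sigma^{-1} · (x - mu):
  Sigma^{-1} · (x - mu) = (-0.3616, 0.2316, 0.0847).
  (x - mu)^T · [Sigma^{-1} · (x - mu)] = (-1)·(-0.3616) + (2)·(0.2316) + (0)·(0.0847) = 0.8249.

Step 4 — take square root: d = √(0.8249) ≈ 0.9082.

d(x, mu) = √(0.8249) ≈ 0.9082
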